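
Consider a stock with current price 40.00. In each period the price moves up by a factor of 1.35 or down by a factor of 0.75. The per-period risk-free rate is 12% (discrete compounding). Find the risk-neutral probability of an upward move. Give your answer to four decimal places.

Risk-neutral probability p = (1 + 0.12 − 0.75)/(1.35 − 0.75) = 0.3700/0.6000 = 0.6167

p = 0.6167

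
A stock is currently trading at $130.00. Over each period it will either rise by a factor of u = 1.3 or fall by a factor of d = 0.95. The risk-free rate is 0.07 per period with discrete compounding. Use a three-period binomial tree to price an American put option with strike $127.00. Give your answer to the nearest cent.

Risk-neutral probability p = (1 + 0.07 − 0.95)/(1.3 − 0.95) = 0.1200/0.3500 = 0.3429
Terminal stock prices: S_uuu = 285.6, S_uud = 208.7, S_udd = 152.5, S_ddd = 111.5
Terminal payoffs (K − S): max(-158.6, 0) = 0, max(-81.72, 0) = 0, max(-25.52, 0) = 0, max(15.54, 0) = 15.54
Node uu (S = 219.7): continuation = 1/1.07·[0.3429·0.0000 + 0.6571·0.0000] = 0.0000; exercise value = 0.0000 ≤ continuation, so V_uu = 0.0000
Node ud (S = 160.5): continuation = 1/1.07·[0.3429·0.0000 + 0.6571·0.0000] = 0.0000; exercise value = 0.0000 ≤ continuation, so V_ud = 0.0000
Node dd (S = 117.3): continuation = 1/1.07·[0.3429·0.0000 + 0.6571·15.5413] = 9.5447; exercise value = 9.6750 > continuation, so V_dd = 9.6750 (exercise)
Node u (S = 169): continuation = 1/1.07·[0.3429·0.0000 + 0.6571·0.0000] = 0.0000; exercise value = 0.0000 ≤ continuation, so V_u = 0.0000
Node d (S = 123.5): continuation = 1/1.07·[0.3429·0.0000 + 0.6571·9.6750] = 5.9419; exercise value = 3.5000 ≤ continuation, so V_d = 5.9419
Node 0 (S = 130): continuation = 1/1.07·[0.3429·0.0000 + 0.6571·5.9419] = 3.6492; exercise value = 0.0000 ≤ continuation, so V_0 = 3.6492

$3.65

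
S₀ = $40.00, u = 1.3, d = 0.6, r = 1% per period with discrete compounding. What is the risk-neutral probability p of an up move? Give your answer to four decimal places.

p = 0.5857

Risk-neutral probability p = (1 + 0.01 − 0.6)/(1.3 − 0.6) = 0.4100/0.7000 = 0.5857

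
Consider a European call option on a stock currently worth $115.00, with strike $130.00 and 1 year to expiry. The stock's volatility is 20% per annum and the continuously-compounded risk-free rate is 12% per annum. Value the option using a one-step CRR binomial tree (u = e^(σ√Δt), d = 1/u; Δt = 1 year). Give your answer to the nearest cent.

$7.11

CRR parameters: u = e^(σ√Δt) = e^(0.2·√1) = 1.2214, d = 1/u = 0.8187
Per-period rate: rΔt = 0.12·1 = 0.12, so R = e^0.12 = 1.1275
Risk-neutral probability p = (e^0.12 − 0.8187)/(1.2214 − 0.8187) = 0.3088/0.4027 = 0.7668
Terminal stock prices: S_u = 140.5, S_d = 94.15
Terminal payoffs (S − K): max(10.46, 0) = 10.46, max(-35.85, 0) = 0
Node 0 (S = 115): V_0 = e^(−0.12)·[0.7668·10.4613 + 0.2332·0.0000] = 7.1146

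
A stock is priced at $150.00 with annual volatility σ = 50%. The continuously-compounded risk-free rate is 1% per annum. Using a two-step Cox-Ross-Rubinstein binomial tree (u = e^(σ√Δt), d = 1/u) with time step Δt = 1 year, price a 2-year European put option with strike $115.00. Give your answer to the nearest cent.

CRR parameters: u = e^(σ√Δt) = e^(0.5·√1) = 1.6487, d = 1/u = 0.6065
Per-period rate: rΔt = 0.01·1 = 0.01, so R = e^0.01 = 1.0101
Risk-neutral probability p = (e^0.01 − 0.6065)/(1.6487 − 0.6065) = 0.4035/1.0422 = 0.3872
Terminal stock prices: S_uu = 407.7, S_ud = 150, S_dd = 55.18
Terminal payoffs (K − S): max(-292.7, 0) = 0, max(-35, 0) = 0, max(59.82, 0) = 59.82
Node u (S = 247.3): V_u = e^(−0.01)·[0.3872·0.0000 + 0.6128·0.0000] = 0.0000
Node d (S = 90.98): V_d = e^(−0.01)·[0.3872·0.0000 + 0.6128·59.8181] = 36.2927
Node 0 (S = 150): V_0 = e^(−0.01)·[0.3872·0.0000 + 0.6128·36.2927] = 22.0195

$22.02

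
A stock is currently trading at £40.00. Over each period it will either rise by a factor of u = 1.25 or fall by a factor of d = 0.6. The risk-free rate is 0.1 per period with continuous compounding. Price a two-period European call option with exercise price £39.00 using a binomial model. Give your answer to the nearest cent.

£11.62

Risk-neutral probability p = (e^0.1 − 0.6)/(1.25 − 0.6) = 0.5052/0.6500 = 0.7772
Terminal stock prices: S_uu = 62.5, S_ud = 30, S_dd = 14.4
Terminal payoffs (S − K): max(23.5, 0) = 23.5, max(-9, 0) = 0, max(-24.6, 0) = 0
Node u (S = 50): V_u = e^(−0.1)·[0.7772·23.5000 + 0.2228·0.0000] = 16.5258
Node d (S = 24): V_d = e^(−0.1)·[0.7772·0.0000 + 0.2228·0.0000] = 0.0000
Node 0 (S = 40): V_0 = e^(−0.1)·[0.7772·16.5258 + 0.2228·0.0000] = 11.6214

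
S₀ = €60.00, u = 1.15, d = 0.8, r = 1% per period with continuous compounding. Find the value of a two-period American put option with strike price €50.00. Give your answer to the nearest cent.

Risk-neutral probability p = (e^0.01 − 0.8)/(1.15 − 0.8) = 0.2101/0.3500 = 0.6001
Terminal stock prices: S_uu = 79.35, S_ud = 55.2, S_dd = 38.4
Terminal payoffs (K − S): max(-29.35, 0) = 0, max(-5.2, 0) = 0, max(11.6, 0) = 11.6
Node u (S = 69): continuation = e^(−0.01)·[0.6001·0.0000 + 0.3999·0.0000] = 0.0000; exercise value = 0.0000 ≤ continuation, so V_u = 0.0000
Node d (S = 48): continuation = e^(−0.01)·[0.6001·0.0000 + 0.3999·11.6000] = 4.5922; exercise value = 2.0000 ≤ continuation, so V_d = 4.5922
Node 0 (S = 60): continuation = e^(−0.01)·[0.6001·0.0000 + 0.3999·4.5922] = 1.8179; exercise value = 0.0000 ≤ continuation, so V_0 = 1.8179

€1.82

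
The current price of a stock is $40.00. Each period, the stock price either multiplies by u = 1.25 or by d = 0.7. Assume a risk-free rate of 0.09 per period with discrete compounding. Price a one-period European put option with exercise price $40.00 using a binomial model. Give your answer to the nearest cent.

Risk-neutral probability p = (1 + 0.09 − 0.7)/(1.25 − 0.7) = 0.3900/0.5500 = 0.7091
Terminal stock prices: S_u = 50, S_d = 28
Terminal payoffs (K − S): max(-10, 0) = 0, max(12, 0) = 12
Node 0 (S = 40): V_0 = 1/1.09·[0.7091·0.0000 + 0.2909·12.0000] = 3.2027

$3.20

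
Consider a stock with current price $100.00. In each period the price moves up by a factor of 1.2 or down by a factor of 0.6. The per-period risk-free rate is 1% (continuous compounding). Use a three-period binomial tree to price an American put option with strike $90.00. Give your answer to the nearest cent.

Risk-neutral probability p = (e^0.01 − 0.6)/(1.2 − 0.6) = 0.4101/0.6000 = 0.6834
Terminal stock prices: S_uuu = 172.8, S_uud = 86.4, S_udd = 43.2, S_ddd = 21.6
Terminal payoffs (K − S): max(-82.8, 0) = 0, max(3.6, 0) = 3.6, max(46.8, 0) = 46.8, max(68.4, 0) = 68.4
Node uu (S = 144): continuation = e^(−0.01)·[0.6834·0.0000 + 0.3166·3.6000] = 1.1284; exercise value = 0.0000 ≤ continuation, so V_uu = 1.1284
Node ud (S = 72): continuation = e^(−0.01)·[0.6834·3.6000 + 0.3166·46.8000] = 17.1045; exercise value = 18.0000 > continuation, so V_ud = 18.0000 (exercise)
Node dd (S = 36): continuation = e^(−0.01)·[0.6834·46.8000 + 0.3166·68.4000] = 53.1045; exercise value = 54.0000 > continuation, so V_dd = 54.0000 (exercise)
Node u (S = 120): continuation = e^(−0.01)·[0.6834·1.1284 + 0.3166·18.0000] = 6.4053; exercise value = 0.0000 ≤ continuation, so V_u = 6.4053
Node d (S = 60): continuation = e^(−0.01)·[0.6834·18.0000 + 0.3166·54.0000] = 29.1045; exercise value = 30.0000 > continuation, so V_d = 30.0000 (exercise)
Node 0 (S = 100): continuation = e^(−0.01)·[0.6834·6.4053 + 0.3166·30.0000] = 13.7369; exercise value = 0.0000 ≤ continuation, so V_0 = 13.7369

$13.74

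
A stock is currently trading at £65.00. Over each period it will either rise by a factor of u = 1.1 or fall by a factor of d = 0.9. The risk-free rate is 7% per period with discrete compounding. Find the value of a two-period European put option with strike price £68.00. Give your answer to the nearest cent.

Risk-neutral probability p = (1 + 0.07 − 0.9)/(1.1 − 0.9) = 0.1700/0.2000 = 0.8500
Terminal stock prices: S_uu = 78.65, S_ud = 64.35, S_dd = 52.65
Terminal payoffs (K − S): max(-10.65, 0) = 0, max(3.65, 0) = 3.65, max(15.35, 0) = 15.35
Node u (S = 71.5): V_u = 1/1.07·[0.8500·0.0000 + 0.1500·3.6500] = 0.5117
Node d (S = 58.5): V_d = 1/1.07·[0.8500·3.6500 + 0.1500·15.3500] = 5.0514
Node 0 (S = 65): V_0 = 1/1.07·[0.8500·0.5117 + 0.1500·5.0514] = 1.1146

£1.11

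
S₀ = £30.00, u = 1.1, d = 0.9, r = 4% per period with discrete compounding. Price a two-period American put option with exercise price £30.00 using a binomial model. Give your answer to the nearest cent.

£0.92

Risk-neutral probability p = (1 + 0.04 − 0.9)/(1.1 − 0.9) = 0.1400/0.2000 = 0.7000
Terminal stock prices: S_uu = 36.3, S_ud = 29.7, S_dd = 24.3
Terminal payoffs (K − S): max(-6.3, 0) = 0, max(0.3, 0) = 0.3, max(5.7, 0) = 5.7
Node u (S = 33): continuation = 1/1.04·[0.7000·0.0000 + 0.3000·0.3000] = 0.0865; exercise value = 0.0000 ≤ continuation, so V_u = 0.0865
Node d (S = 27): continuation = 1/1.04·[0.7000·0.3000 + 0.3000·5.7000] = 1.8462; exercise value = 3.0000 > continuation, so V_d = 3.0000 (exercise)
Node 0 (S = 30): continuation = 1/1.04·[0.7000·0.0865 + 0.3000·3.0000] = 0.9236; exercise value = 0.0000 ≤ continuation, so V_0 = 0.9236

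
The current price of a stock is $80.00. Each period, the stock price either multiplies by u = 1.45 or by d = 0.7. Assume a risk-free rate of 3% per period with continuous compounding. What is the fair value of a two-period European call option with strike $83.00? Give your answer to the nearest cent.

$15.58

Risk-neutral probability p = (e^0.03 − 0.7)/(1.45 − 0.7) = 0.3305/0.7500 = 0.4406
Terminal stock prices: S_uu = 168.2, S_ud = 81.2, S_dd = 39.2
Terminal payoffs (S − K): max(85.2, 0) = 85.2, max(-1.8, 0) = 0, max(-43.8, 0) = 0
Node u (S = 116): V_u = e^(−0.03)·[0.4406·85.2000 + 0.5594·0.0000] = 36.4302
Node d (S = 56): V_d = e^(−0.03)·[0.4406·0.0000 + 0.5594·0.0000] = 0.0000
Node 0 (S = 80): V_0 = e^(−0.03)·[0.4406·36.4302 + 0.5594·0.0000] = 15.5770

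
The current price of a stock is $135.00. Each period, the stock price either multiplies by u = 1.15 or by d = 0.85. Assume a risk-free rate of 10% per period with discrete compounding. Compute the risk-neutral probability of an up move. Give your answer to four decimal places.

Risk-neutral probability p = (1 + 0.1 − 0.85)/(1.15 − 0.85) = 0.2500/0.3000 = 0.8333

p = 0.8333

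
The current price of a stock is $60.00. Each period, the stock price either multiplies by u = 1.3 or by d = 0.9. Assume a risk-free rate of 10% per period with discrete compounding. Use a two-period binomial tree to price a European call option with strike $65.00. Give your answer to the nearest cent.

$9.67

Risk-neutral probability p = (1 + 0.1 − 0.9)/(1.3 − 0.9) = 0.2000/0.4000 = 0.5000
Terminal stock prices: S_uu = 101.4, S_ud = 70.2, S_dd = 48.6
Terminal payoffs (S − K): max(36.4, 0) = 36.4, max(5.2, 0) = 5.2, max(-16.4, 0) = 0
Node u (S = 78): V_u = 1/1.1·[0.5000·36.4000 + 0.5000·5.2000] = 18.9091
Node d (S = 54): V_d = 1/1.1·[0.5000·5.2000 + 0.5000·0.0000] = 2.3636
Node 0 (S = 60): V_0 = 1/1.1·[0.5000·18.9091 + 0.5000·2.3636] = 9.6694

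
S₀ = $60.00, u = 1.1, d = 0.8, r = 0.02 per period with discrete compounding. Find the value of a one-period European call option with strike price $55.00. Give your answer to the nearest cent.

Risk-neutral probability p = (1 + 0.02 − 0.8)/(1.1 − 0.8) = 0.2200/0.3000 = 0.7333
Terminal stock prices: S_u = 66, S_d = 48
Terminal payoffs (S − K): max(11, 0) = 11, max(-7, 0) = 0
Node 0 (S = 60): V_0 = 1/1.02·[0.7333·11.0000 + 0.2667·0.0000] = 7.9085

$7.91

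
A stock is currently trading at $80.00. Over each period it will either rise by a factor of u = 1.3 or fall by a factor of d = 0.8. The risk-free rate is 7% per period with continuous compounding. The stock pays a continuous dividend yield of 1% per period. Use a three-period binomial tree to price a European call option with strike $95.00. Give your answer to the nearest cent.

Per-period risk-free factor R = e^0.07 = 1.0725; dividend-adjusted growth = e^(0.07−0.01) = 1.0618.
Risk-neutral probability p = (1.0618 − 0.8)/(1.3 − 0.8) = 0.2618/0.5000 = 0.5237
Terminal stock prices: S_uuu = 175.8, S_uud = 108.2, S_udd = 66.56, S_ddd = 40.96
Terminal payoffs (S − K): max(80.76, 0) = 80.76, max(13.16, 0) = 13.16, max(-28.44, 0) = 0, max(-54.04, 0) = 0
Node uu (S = 135.2): V_uu = e^(−0.07)·[0.5237·80.7600 + 0.4763·13.1600] = 45.2773
Node ud (S = 83.2): V_ud = e^(−0.07)·[0.5237·13.1600 + 0.4763·0.0000] = 6.4256
Node dd (S = 51.2): V_dd = e^(−0.07)·[0.5237·0.0000 + 0.4763·0.0000] = 0.0000
Node u (S = 104): V_u = e^(−0.07)·[0.5237·45.2773 + 0.4763·6.4256] = 24.9613
Node d (S = 64): V_d = e^(−0.07)·[0.5237·6.4256 + 0.4763·0.0000] = 3.1374
Node 0 (S = 80): V_0 = e^(−0.07)·[0.5237·24.9613 + 0.4763·3.1374] = 13.5813

$13.58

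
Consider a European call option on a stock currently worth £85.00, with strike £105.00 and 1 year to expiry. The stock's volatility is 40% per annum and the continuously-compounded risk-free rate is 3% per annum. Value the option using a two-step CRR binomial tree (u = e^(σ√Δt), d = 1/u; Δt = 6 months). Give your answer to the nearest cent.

£9.02

CRR parameters: u = e^(σ√Δt) = e^(0.4·√0.5) = 1.3269, d = 1/u = 0.7536
Per-period rate: rΔt = 0.03·0.5 = 0.015, so R = e^0.015 = 1.0151
Risk-neutral probability p = (e^0.015 − 0.7536)/(1.3269 − 0.7536) = 0.2615/0.5733 = 0.4561
Terminal stock prices: S_uu = 149.7, S_ud = 85, S_dd = 48.28
Terminal payoffs (S − K): max(44.66, 0) = 44.66, max(-20, 0) = 0, max(-56.72, 0) = 0
Node u (S = 112.8): V_u = e^(−0.015)·[0.4561·44.6556 + 0.5439·0.0000] = 20.0651
Node d (S = 64.06): V_d = e^(−0.015)·[0.4561·0.0000 + 0.5439·0.0000] = 0.0000
Node 0 (S = 85): V_0 = e^(−0.015)·[0.4561·20.0651 + 0.5439·0.0000] = 9.0158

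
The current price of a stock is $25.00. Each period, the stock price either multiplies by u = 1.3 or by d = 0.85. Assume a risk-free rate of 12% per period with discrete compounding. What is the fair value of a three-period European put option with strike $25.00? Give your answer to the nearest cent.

Risk-neutral probability p = (1 + 0.12 − 0.85)/(1.3 − 0.85) = 0.2700/0.4500 = 0.6000
Terminal stock prices: S_uuu = 54.93, S_uud = 35.91, S_udd = 23.48, S_ddd = 15.35
Terminal payoffs (K − S): max(-29.93, 0) = 0, max(-10.91, 0) = 0, max(1.519, 0) = 1.519, max(9.647, 0) = 9.647
Node uu (S = 42.25): V_uu = 1/1.12·[0.6000·0.0000 + 0.4000·0.0000] = 0.0000
Node ud (S = 27.62): V_ud = 1/1.12·[0.6000·0.0000 + 0.4000·1.5188] = 0.5424
Node dd (S = 18.06): V_dd = 1/1.12·[0.6000·1.5188 + 0.4000·9.6469] = 4.2589
Node u (S = 32.5): V_u = 1/1.12·[0.6000·0.0000 + 0.4000·0.5424] = 0.1937
Node d (S = 21.25): V_d = 1/1.12·[0.6000·0.5424 + 0.4000·4.2589] = 1.8116
Node 0 (S = 25): V_0 = 1/1.12·[0.6000·0.1937 + 0.4000·1.8116] = 0.7508

$0.75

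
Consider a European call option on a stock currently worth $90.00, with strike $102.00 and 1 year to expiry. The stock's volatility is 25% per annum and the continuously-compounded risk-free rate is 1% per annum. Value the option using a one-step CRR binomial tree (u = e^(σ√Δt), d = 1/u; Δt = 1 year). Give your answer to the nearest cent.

$6.15

CRR parameters: u = e^(σ√Δt) = e^(0.25·√1) = 1.2840, d = 1/u = 0.7788
Per-period rate: rΔt = 0.01·1 = 0.01, so R = e^0.01 = 1.0101
Risk-neutral probability p = (e^0.01 − 0.7788)/(1.2840 − 0.7788) = 0.2312/0.5052 = 0.4577
Terminal stock prices: S_u = 115.6, S_d = 70.09
Terminal payoffs (S − K): max(13.56, 0) = 13.56, max(-31.91, 0) = 0
Node 0 (S = 90): V_0 = e^(−0.01)·[0.4577·13.5623 + 0.5423·0.0000] = 6.1459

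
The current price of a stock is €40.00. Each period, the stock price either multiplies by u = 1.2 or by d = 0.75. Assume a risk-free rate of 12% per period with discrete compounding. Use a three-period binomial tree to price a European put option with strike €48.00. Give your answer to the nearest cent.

Risk-neutral probability p = (1 + 0.12 − 0.75)/(1.2 − 0.75) = 0.3700/0.4500 = 0.8222
Terminal stock prices: S_uuu = 69.12, S_uud = 43.2, S_udd = 27, S_ddd = 16.88
Terminal payoffs (K − S): max(-21.12, 0) = 0, max(4.8, 0) = 4.8, max(21, 0) = 21, max(31.12, 0) = 31.12
Node uu (S = 57.6): V_uu = 1/1.12·[0.8222·0.0000 + 0.1778·4.8000] = 0.7619
Node ud (S = 36): V_ud = 1/1.12·[0.8222·4.8000 + 0.1778·21.0000] = 6.8571
Node dd (S = 22.5): V_dd = 1/1.12·[0.8222·21.0000 + 0.1778·31.1250] = 20.3571
Node u (S = 48): V_u = 1/1.12·[0.8222·0.7619 + 0.1778·6.8571] = 1.6478
Node d (S = 30): V_d = 1/1.12·[0.8222·6.8571 + 0.1778·20.3571] = 8.2653
Node 0 (S = 40): V_0 = 1/1.12·[0.8222·1.6478 + 0.1778·8.2653] = 2.5216

€2.52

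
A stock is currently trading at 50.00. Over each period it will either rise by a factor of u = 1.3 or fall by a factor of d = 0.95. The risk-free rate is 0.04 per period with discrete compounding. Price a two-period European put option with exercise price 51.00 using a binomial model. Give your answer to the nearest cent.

Risk-neutral probability p = (1 + 0.04 − 0.95)/(1.3 − 0.95) = 0.0900/0.3500 = 0.2571
Terminal stock prices: S_uu = 84.5, S_ud = 61.75, S_dd = 45.12
Terminal payoffs (K − S): max(-33.5, 0) = 0, max(-10.75, 0) = 0, max(5.875, 0) = 5.875
Node u (S = 65): V_u = 1/1.04·[0.2571·0.0000 + 0.7429·0.0000] = 0.0000
Node d (S = 47.5): V_d = 1/1.04·[0.2571·0.0000 + 0.7429·5.8750] = 4.1964
Node 0 (S = 50): V_0 = 1/1.04·[0.2571·0.0000 + 0.7429·4.1964] = 2.9974

3.00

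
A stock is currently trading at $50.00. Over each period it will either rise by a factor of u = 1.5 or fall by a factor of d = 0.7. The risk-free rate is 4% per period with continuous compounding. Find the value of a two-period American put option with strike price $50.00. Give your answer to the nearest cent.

Risk-neutral probability p = (e^0.04 − 0.7)/(1.5 − 0.7) = 0.3408/0.8000 = 0.4260
Terminal stock prices: S_uu = 112.5, S_ud = 52.5, S_dd = 24.5
Terminal payoffs (K − S): max(-62.5, 0) = 0, max(-2.5, 0) = 0, max(25.5, 0) = 25.5
Node u (S = 75): continuation = e^(−0.04)·[0.4260·0.0000 + 0.5740·0.0000] = 0.0000; exercise value = 0.0000 ≤ continuation, so V_u = 0.0000
Node d (S = 35): continuation = e^(−0.04)·[0.4260·0.0000 + 0.5740·25.5000] = 14.0627; exercise value = 15.0000 > continuation, so V_d = 15.0000 (exercise)
Node 0 (S = 50): continuation = e^(−0.04)·[0.4260·0.0000 + 0.5740·15.0000] = 8.2722; exercise value = 0.0000 ≤ continuation, so V_0 = 8.2722

$8.27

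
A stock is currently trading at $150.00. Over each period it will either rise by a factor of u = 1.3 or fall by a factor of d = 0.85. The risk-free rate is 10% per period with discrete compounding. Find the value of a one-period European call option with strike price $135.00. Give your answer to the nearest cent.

$30.30

Risk-neutral probability p = (1 + 0.1 − 0.85)/(1.3 − 0.85) = 0.2500/0.4500 = 0.5556
Terminal stock prices: S_u = 195, S_d = 127.5
Terminal payoffs (S − K): max(60, 0) = 60, max(-7.5, 0) = 0
Node 0 (S = 150): V_0 = 1/1.1·[0.5556·60.0000 + 0.4444·0.0000] = 30.3030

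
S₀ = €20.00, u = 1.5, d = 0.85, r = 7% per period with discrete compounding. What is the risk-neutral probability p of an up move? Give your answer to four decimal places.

Risk-neutral probability p = (1 + 0.07 − 0.85)/(1.5 − 0.85) = 0.2200/0.6500 = 0.3385

p = 0.3385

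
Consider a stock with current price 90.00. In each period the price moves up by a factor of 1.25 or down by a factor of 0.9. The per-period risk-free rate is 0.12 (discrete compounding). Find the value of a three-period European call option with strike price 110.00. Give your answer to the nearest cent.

16.82

Risk-neutral probability p = (1 + 0.12 − 0.9)/(1.25 − 0.9) = 0.2200/0.3500 = 0.6286
Terminal stock prices: S_uuu = 175.8, S_uud = 126.6, S_udd = 91.12, S_ddd = 65.61
Terminal payoffs (S − K): max(65.78, 0) = 65.78, max(16.56, 0) = 16.56, max(-18.88, 0) = 0, max(-44.39, 0) = 0
Node uu (S = 140.6): V_uu = 1/1.12·[0.6286·65.7812 + 0.3714·16.5625] = 42.4107
Node ud (S = 101.2): V_ud = 1/1.12·[0.6286·16.5625 + 0.3714·0.0000] = 9.2953
Node dd (S = 72.9): V_dd = 1/1.12·[0.6286·0.0000 + 0.3714·0.0000] = 0.0000
Node u (S = 112.5): V_u = 1/1.12·[0.6286·42.4107 + 0.3714·9.2953] = 26.8846
Node d (S = 81): V_d = 1/1.12·[0.6286·9.2953 + 0.3714·0.0000] = 5.2167
Node 0 (S = 90): V_0 = 1/1.12·[0.6286·26.8846 + 0.3714·5.2167] = 16.8183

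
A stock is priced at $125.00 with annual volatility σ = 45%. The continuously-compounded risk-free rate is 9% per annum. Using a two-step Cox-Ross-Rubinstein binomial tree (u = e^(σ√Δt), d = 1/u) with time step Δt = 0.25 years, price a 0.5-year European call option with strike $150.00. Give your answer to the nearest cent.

CRR parameters: u = e^(σ√Δt) = e^(0.45·√0.25) = 1.2523, d = 1/u = 0.7985
Per-period rate: rΔt = 0.09·0.25 = 0.0225, so R = e^0.0225 = 1.0228
Risk-neutral probability p = (e^0.0225 − 0.7985)/(1.2523 − 0.7985) = 0.2242/0.4538 = 0.4941
Terminal stock prices: S_uu = 196, S_ud = 125, S_dd = 79.7
Terminal payoffs (S − K): max(46.04, 0) = 46.04, max(-25, 0) = 0, max(-70.3, 0) = 0
Node u (S = 156.5): V_u = e^(−0.0225)·[0.4941·46.0390 + 0.5059·0.0000] = 22.2431
Node d (S = 99.81): V_d = e^(−0.0225)·[0.4941·0.0000 + 0.5059·0.0000] = 0.0000
Node 0 (S = 125): V_0 = e^(−0.0225)·[0.4941·22.2431 + 0.5059·0.0000] = 10.7464

$10.75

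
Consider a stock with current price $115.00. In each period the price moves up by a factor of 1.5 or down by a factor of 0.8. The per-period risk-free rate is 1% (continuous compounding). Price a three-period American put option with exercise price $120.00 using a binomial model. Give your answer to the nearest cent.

Risk-neutral probability p = (e^0.01 − 0.8)/(1.5 − 0.8) = 0.2101/0.7000 = 0.3001
Terminal stock prices: S_uuu = 388.1, S_uud = 207, S_udd = 110.4, S_ddd = 58.88
Terminal payoffs (K − S): max(-268.1, 0) = 0, max(-87, 0) = 0, max(9.6, 0) = 9.6, max(61.12, 0) = 61.12
Node uu (S = 258.8): continuation = e^(−0.01)·[0.3001·0.0000 + 0.6999·0.0000] = 0.0000; exercise value = 0.0000 ≤ continuation, so V_uu = 0.0000
Node ud (S = 138): continuation = e^(−0.01)·[0.3001·0.0000 + 0.6999·9.6000] = 6.6525; exercise value = 0.0000 ≤ continuation, so V_ud = 6.6525
Node dd (S = 73.6): continuation = e^(−0.01)·[0.3001·9.6000 + 0.6999·61.1200] = 45.2060; exercise value = 46.4000 > continuation, so V_dd = 46.4000 (exercise)
Node u (S = 172.5): continuation = e^(−0.01)·[0.3001·0.0000 + 0.6999·6.6525] = 4.6099; exercise value = 0.0000 ≤ continuation, so V_u = 4.6099
Node d (S = 92): continuation = e^(−0.01)·[0.3001·6.6525 + 0.6999·46.4000] = 34.1299; exercise value = 28.0000 ≤ continuation, so V_d = 34.1299
Node 0 (S = 115): continuation = e^(−0.01)·[0.3001·4.6099 + 0.6999·34.1299] = 25.0203; exercise value = 5.0000 ≤ continuation, so V_0 = 25.0203

$25.02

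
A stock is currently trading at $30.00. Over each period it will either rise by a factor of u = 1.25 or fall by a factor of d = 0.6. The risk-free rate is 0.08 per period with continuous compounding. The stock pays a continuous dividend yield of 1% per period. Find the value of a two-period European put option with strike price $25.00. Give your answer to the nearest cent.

Per-period risk-free factor R = e^0.08 = 1.0833; dividend-adjusted growth = e^(0.08−0.01) = 1.0725.
Risk-neutral probability p = (1.0725 − 0.6)/(1.25 − 0.6) = 0.4725/0.6500 = 0.7269
Terminal stock prices: S_uu = 46.88, S_ud = 22.5, S_dd = 10.8
Terminal payoffs (K − S): max(-21.88, 0) = 0, max(2.5, 0) = 2.5, max(14.2, 0) = 14.2
Node u (S = 37.5): V_u = e^(−0.08)·[0.7269·0.0000 + 0.2731·2.5000] = 0.6302
Node d (S = 18): V_d = e^(−0.08)·[0.7269·2.5000 + 0.2731·14.2000] = 5.2570
Node 0 (S = 30): V_0 = e^(−0.08)·[0.7269·0.6302 + 0.2731·5.2570] = 1.7480

$1.75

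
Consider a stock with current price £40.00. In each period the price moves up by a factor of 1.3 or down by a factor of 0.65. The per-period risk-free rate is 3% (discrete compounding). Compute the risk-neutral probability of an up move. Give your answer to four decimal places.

p = 0.5846

Risk-neutral probability p = (1 + 0.03 − 0.65)/(1.3 − 0.65) = 0.3800/0.6500 = 0.5846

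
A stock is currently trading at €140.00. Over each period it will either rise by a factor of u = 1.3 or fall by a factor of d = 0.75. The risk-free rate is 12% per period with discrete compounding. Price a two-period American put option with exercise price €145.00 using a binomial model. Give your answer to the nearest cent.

Risk-neutral probability p = (1 + 0.12 − 0.75)/(1.3 − 0.75) = 0.3700/0.5500 = 0.6727
Terminal stock prices: S_uu = 236.6, S_ud = 136.5, S_dd = 78.75
Terminal payoffs (K − S): max(-91.6, 0) = 0, max(8.5, 0) = 8.5, max(66.25, 0) = 66.25
Node u (S = 182): continuation = 1/1.12·[0.6727·0.0000 + 0.3273·8.5000] = 2.4838; exercise value = 0.0000 ≤ continuation, so V_u = 2.4838
Node d (S = 105): continuation = 1/1.12·[0.6727·8.5000 + 0.3273·66.2500] = 24.4643; exercise value = 40.0000 > continuation, so V_d = 40.0000 (exercise)
Node 0 (S = 140): continuation = 1/1.12·[0.6727·2.4838 + 0.3273·40.0000] = 13.1802; exercise value = 5.0000 ≤ continuation, so V_0 = 13.1802

€13.18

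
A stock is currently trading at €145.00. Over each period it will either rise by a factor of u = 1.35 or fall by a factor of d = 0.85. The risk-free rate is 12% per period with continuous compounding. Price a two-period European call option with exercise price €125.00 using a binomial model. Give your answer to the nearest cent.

Risk-neutral probability p = (e^0.12 − 0.85)/(1.35 − 0.85) = 0.2775/0.5000 = 0.5550
Terminal stock prices: S_uu = 264.3, S_ud = 166.4, S_dd = 104.8
Terminal payoffs (S − K): max(139.3, 0) = 139.3, max(41.39, 0) = 41.39, max(-20.24, 0) = 0
Node u (S = 195.8): V_u = e^(−0.12)·[0.5550·139.2625 + 0.4450·41.3875] = 84.8849
Node d (S = 123.2): V_d = e^(−0.12)·[0.5550·41.3875 + 0.4450·0.0000] = 20.3724
Node 0 (S = 145): V_0 = e^(−0.12)·[0.5550·84.8849 + 0.4450·20.3724] = 49.8240

€49.82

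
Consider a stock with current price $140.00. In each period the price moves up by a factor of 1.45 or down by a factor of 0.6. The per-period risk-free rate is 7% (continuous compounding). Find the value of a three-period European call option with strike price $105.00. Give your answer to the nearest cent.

Risk-neutral probability p = (e^0.07 − 0.6)/(1.45 − 0.6) = 0.4725/0.8500 = 0.5559
Terminal stock prices: S_uuu = 426.8, S_uud = 176.6, S_udd = 73.08, S_ddd = 30.24
Terminal payoffs (S − K): max(321.8, 0) = 321.8, max(71.61, 0) = 71.61, max(-31.92, 0) = 0, max(-74.76, 0) = 0
Node uu (S = 294.4): V_uu = e^(−0.07)·[0.5559·321.8075 + 0.4441·71.6100] = 196.4486
Node ud (S = 121.8): V_ud = e^(−0.07)·[0.5559·71.6100 + 0.4441·0.0000] = 37.1162
Node dd (S = 50.4): V_dd = e^(−0.07)·[0.5559·0.0000 + 0.4441·0.0000] = 0.0000
Node u (S = 203): V_u = e^(−0.07)·[0.5559·196.4486 + 0.4441·37.1162] = 117.1906
Node d (S = 84): V_d = e^(−0.07)·[0.5559·37.1162 + 0.4441·0.0000] = 19.2377
Node 0 (S = 140): V_0 = e^(−0.07)·[0.5559·117.1906 + 0.4441·19.2377] = 68.7071

$68.71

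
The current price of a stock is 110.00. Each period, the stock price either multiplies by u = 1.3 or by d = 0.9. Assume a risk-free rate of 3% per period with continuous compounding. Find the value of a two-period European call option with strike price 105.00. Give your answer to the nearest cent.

17.91

Risk-neutral probability p = (e^0.03 − 0.9)/(1.3 − 0.9) = 0.1305/0.4000 = 0.3261
Terminal stock prices: S_uu = 185.9, S_ud = 128.7, S_dd = 89.1
Terminal payoffs (S − K): max(80.9, 0) = 80.9, max(23.7, 0) = 23.7, max(-15.9, 0) = 0
Node u (S = 143): V_u = e^(−0.03)·[0.3261·80.9000 + 0.6739·23.7000] = 41.1032
Node d (S = 99): V_d = e^(−0.03)·[0.3261·23.7000 + 0.6739·0.0000] = 7.5010
Node 0 (S = 110): V_0 = e^(−0.03)·[0.3261·41.1032 + 0.6739·7.5010] = 17.9143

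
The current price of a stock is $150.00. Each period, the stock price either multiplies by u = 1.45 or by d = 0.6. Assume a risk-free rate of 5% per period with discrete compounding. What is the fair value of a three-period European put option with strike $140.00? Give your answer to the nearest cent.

$28.43

Risk-neutral probability p = (1 + 0.05 − 0.6)/(1.45 − 0.6) = 0.4500/0.8500 = 0.5294
Terminal stock prices: S_uuu = 457.3, S_uud = 189.2, S_udd = 78.3, S_ddd = 32.4
Terminal payoffs (K − S): max(-317.3, 0) = 0, max(-49.22, 0) = 0, max(61.7, 0) = 61.7, max(107.6, 0) = 107.6
Node uu (S = 315.4): V_uu = 1/1.05·[0.5294·0.0000 + 0.4706·0.0000] = 0.0000
Node ud (S = 130.5): V_ud = 1/1.05·[0.5294·0.0000 + 0.4706·61.7000] = 27.6527
Node dd (S = 54): V_dd = 1/1.05·[0.5294·61.7000 + 0.4706·107.6000] = 79.3333
Node u (S = 217.5): V_u = 1/1.05·[0.5294·0.0000 + 0.4706·27.6527] = 12.3933
Node d (S = 90): V_d = 1/1.05·[0.5294·27.6527 + 0.4706·79.3333] = 49.4981
Node 0 (S = 150): V_0 = 1/1.05·[0.5294·12.3933 + 0.4706·49.4981] = 28.4328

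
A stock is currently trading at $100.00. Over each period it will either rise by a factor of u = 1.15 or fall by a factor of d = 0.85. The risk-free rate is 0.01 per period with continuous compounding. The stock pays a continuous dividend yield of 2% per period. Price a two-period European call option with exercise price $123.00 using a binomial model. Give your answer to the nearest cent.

$1.98

Per-period risk-free factor R = e^0.01 = 1.0101; dividend-adjusted growth = e^(0.01−0.02) = 0.9900.
Risk-neutral probability p = (0.9900 − 0.85)/(1.15 − 0.85) = 0.1400/0.3000 = 0.4668
Terminal stock prices: S_uu = 132.2, S_ud = 97.75, S_dd = 72.25
Terminal payoffs (S − K): max(9.25, 0) = 9.25, max(-25.25, 0) = 0, max(-50.75, 0) = 0
Node u (S = 115): V_u = e^(−0.01)·[0.4668·9.2500 + 0.5332·0.0000] = 4.2752
Node d (S = 85): V_d = e^(−0.01)·[0.4668·0.0000 + 0.5332·0.0000] = 0.0000
Node 0 (S = 100): V_0 = e^(−0.01)·[0.4668·4.2752 + 0.5332·0.0000] = 1.9760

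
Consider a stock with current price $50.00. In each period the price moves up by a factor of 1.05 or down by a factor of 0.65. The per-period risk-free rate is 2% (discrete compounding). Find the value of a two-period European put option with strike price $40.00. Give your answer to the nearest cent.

$0.89

Risk-neutral probability p = (1 + 0.02 − 0.65)/(1.05 − 0.65) = 0.3700/0.4000 = 0.9250
Terminal stock prices: S_uu = 55.12, S_ud = 34.12, S_dd = 21.13
Terminal payoffs (K − S): max(-15.12, 0) = 0, max(5.875, 0) = 5.875, max(18.87, 0) = 18.87
Node u (S = 52.5): V_u = 1/1.02·[0.9250·0.0000 + 0.0750·5.8750] = 0.4320
Node d (S = 32.5): V_d = 1/1.02·[0.9250·5.8750 + 0.0750·18.8750] = 6.7157
Node 0 (S = 50): V_0 = 1/1.02·[0.9250·0.4320 + 0.0750·6.7157] = 0.8856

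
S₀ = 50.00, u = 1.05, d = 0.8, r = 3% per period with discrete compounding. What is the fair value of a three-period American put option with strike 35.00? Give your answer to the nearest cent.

0.03

Risk-neutral probability p = (1 + 0.03 − 0.8)/(1.05 − 0.8) = 0.2300/0.2500 = 0.9200
Terminal stock prices: S_uuu = 57.88, S_uud = 44.1, S_udd = 33.6, S_ddd = 25.6
Terminal payoffs (K − S): max(-22.88, 0) = 0, max(-9.1, 0) = 0, max(1.4, 0) = 1.4, max(9.4, 0) = 9.4
Node uu (S = 55.12): continuation = 1/1.03·[0.9200·0.0000 + 0.0800·0.0000] = 0.0000; exercise value = 0.0000 ≤ continuation, so V_uu = 0.0000
Node ud (S = 42): continuation = 1/1.03·[0.9200·0.0000 + 0.0800·1.4000] = 0.1087; exercise value = 0.0000 ≤ continuation, so V_ud = 0.1087
Node dd (S = 32): continuation = 1/1.03·[0.9200·1.4000 + 0.0800·9.4000] = 1.9806; exercise value = 3.0000 > continuation, so V_dd = 3.0000 (exercise)
Node u (S = 52.5): continuation = 1/1.03·[0.9200·0.0000 + 0.0800·0.1087] = 0.0084; exercise value = 0.0000 ≤ continuation, so V_u = 0.0084
Node d (S = 40): continuation = 1/1.03·[0.9200·0.1087 + 0.0800·3.0000] = 0.3301; exercise value = 0.0000 ≤ continuation, so V_d = 0.3301
Node 0 (S = 50): continuation = 1/1.03·[0.9200·0.0084 + 0.0800·0.3301] = 0.0332; exercise value = 0.0000 ≤ continuation, so V_0 = 0.0332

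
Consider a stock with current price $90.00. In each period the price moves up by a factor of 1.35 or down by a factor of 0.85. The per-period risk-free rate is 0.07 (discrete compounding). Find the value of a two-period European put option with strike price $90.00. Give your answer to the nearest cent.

Risk-neutral probability p = (1 + 0.07 − 0.85)/(1.35 − 0.85) = 0.2200/0.5000 = 0.4400
Terminal stock prices: S_uu = 164, S_ud = 103.3, S_dd = 65.02
Terminal payoffs (K − S): max(-74.03, 0) = 0, max(-13.28, 0) = 0, max(24.98, 0) = 24.98
Node u (S = 121.5): V_u = 1/1.07·[0.4400·0.0000 + 0.5600·0.0000] = 0.0000
Node d (S = 76.5): V_d = 1/1.07·[0.4400·0.0000 + 0.5600·24.9750] = 13.0710
Node 0 (S = 90): V_0 = 1/1.07·[0.4400·0.0000 + 0.5600·13.0710] = 6.8409

$6.84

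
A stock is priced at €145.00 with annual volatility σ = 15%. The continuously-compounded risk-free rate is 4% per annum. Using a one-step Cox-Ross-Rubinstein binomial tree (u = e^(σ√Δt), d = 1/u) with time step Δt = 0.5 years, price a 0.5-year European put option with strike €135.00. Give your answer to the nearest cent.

CRR parameters: u = e^(σ√Δt) = e^(0.15·√0.5) = 1.1119, d = 1/u = 0.8994
Per-period rate: rΔt = 0.04·0.5 = 0.02, so R = e^0.02 = 1.0202
Risk-neutral probability p = (e^0.02 − 0.8994)/(1.1119 − 0.8994) = 0.1208/0.2125 = 0.5686
Terminal stock prices: S_u = 161.2, S_d = 130.4
Terminal payoffs (K − S): max(-26.22, 0) = 0, max(4.592, 0) = 4.592
Node 0 (S = 145): V_0 = e^(−0.02)·[0.5686·0.0000 + 0.4314·4.5920] = 1.9420

€1.94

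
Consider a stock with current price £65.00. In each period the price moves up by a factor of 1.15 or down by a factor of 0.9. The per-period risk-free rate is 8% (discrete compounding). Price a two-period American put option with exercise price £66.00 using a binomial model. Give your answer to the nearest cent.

£1.94

Risk-neutral probability p = (1 + 0.08 − 0.9)/(1.15 − 0.9) = 0.1800/0.2500 = 0.7200
Terminal stock prices: S_uu = 85.96, S_ud = 67.28, S_dd = 52.65
Terminal payoffs (K − S): max(-19.96, 0) = 0, max(-1.275, 0) = 0, max(13.35, 0) = 13.35
Node u (S = 74.75): continuation = 1/1.08·[0.7200·0.0000 + 0.2800·0.0000] = 0.0000; exercise value = 0.0000 ≤ continuation, so V_u = 0.0000
Node d (S = 58.5): continuation = 1/1.08·[0.7200·0.0000 + 0.2800·13.3500] = 3.4611; exercise value = 7.5000 > continuation, so V_d = 7.5000 (exercise)
Node 0 (S = 65): continuation = 1/1.08·[0.7200·0.0000 + 0.2800·7.5000] = 1.9444; exercise value = 1.0000 ≤ continuation, so V_0 = 1.9444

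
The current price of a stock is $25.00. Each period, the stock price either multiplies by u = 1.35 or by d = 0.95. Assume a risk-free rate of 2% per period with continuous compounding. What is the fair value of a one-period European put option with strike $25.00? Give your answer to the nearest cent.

Risk-neutral probability p = (e^0.02 − 0.95)/(1.35 − 0.95) = 0.0702/0.4000 = 0.1755
Terminal stock prices: S_u = 33.75, S_d = 23.75
Terminal payoffs (K − S): max(-8.75, 0) = 0, max(1.25, 0) = 1.25
Node 0 (S = 25): V_0 = e^(−0.02)·[0.1755·0.0000 + 0.8245·1.2500] = 1.0102

$1.01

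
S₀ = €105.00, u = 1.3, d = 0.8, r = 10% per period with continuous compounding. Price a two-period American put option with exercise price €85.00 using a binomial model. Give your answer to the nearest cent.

Risk-neutral probability p = (e^0.1 − 0.8)/(1.3 − 0.8) = 0.3052/0.5000 = 0.6103
Terminal stock prices: S_uu = 177.5, S_ud = 109.2, S_dd = 67.2
Terminal payoffs (K − S): max(-92.45, 0) = 0, max(-24.2, 0) = 0, max(17.8, 0) = 17.8
Node u (S = 136.5): continuation = e^(−0.1)·[0.6103·0.0000 + 0.3897·0.0000] = 0.0000; exercise value = 0.0000 ≤ continuation, so V_u = 0.0000
Node d (S = 84): continuation = e^(−0.1)·[0.6103·0.0000 + 0.3897·17.8000] = 6.2759; exercise value = 1.0000 ≤ continuation, so V_d = 6.2759
Node 0 (S = 105): continuation = e^(−0.1)·[0.6103·0.0000 + 0.3897·6.2759] = 2.2127; exercise value = 0.0000 ≤ continuation, so V_0 = 2.2127

€2.21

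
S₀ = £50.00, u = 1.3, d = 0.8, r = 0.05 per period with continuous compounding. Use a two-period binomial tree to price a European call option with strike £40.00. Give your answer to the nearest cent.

Risk-neutral probability p = (e^0.05 − 0.8)/(1.3 − 0.8) = 0.2513/0.5000 = 0.5025
Terminal stock prices: S_uu = 84.5, S_ud = 52, S_dd = 32
Terminal payoffs (S − K): max(44.5, 0) = 44.5, max(12, 0) = 12, max(-8, 0) = 0
Node u (S = 65): V_u = e^(−0.05)·[0.5025·44.5000 + 0.4975·12.0000] = 26.9508
Node d (S = 40): V_d = e^(−0.05)·[0.5025·12.0000 + 0.4975·0.0000] = 5.7364
Node 0 (S = 50): V_0 = e^(−0.05)·[0.5025·26.9508 + 0.4975·5.7364] = 15.5978

£15.60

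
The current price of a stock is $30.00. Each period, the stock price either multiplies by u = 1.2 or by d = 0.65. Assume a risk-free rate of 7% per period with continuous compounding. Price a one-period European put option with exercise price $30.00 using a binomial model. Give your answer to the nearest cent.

Risk-neutral probability p = (e^0.07 − 0.65)/(1.2 − 0.65) = 0.4225/0.5500 = 0.7682
Terminal stock prices: S_u = 36, S_d = 19.5
Terminal payoffs (K − S): max(-6, 0) = 0, max(10.5, 0) = 10.5
Node 0 (S = 30): V_0 = e^(−0.07)·[0.7682·0.0000 + 0.2318·10.5000] = 2.2694

$2.27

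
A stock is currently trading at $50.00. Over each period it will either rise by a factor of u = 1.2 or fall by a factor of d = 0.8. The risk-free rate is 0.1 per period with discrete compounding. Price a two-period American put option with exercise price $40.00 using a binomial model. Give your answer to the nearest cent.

$0.41

Risk-neutral probability p = (1 + 0.1 − 0.8)/(1.2 − 0.8) = 0.3000/0.4000 = 0.7500
Terminal stock prices: S_uu = 72, S_ud = 48, S_dd = 32
Terminal payoffs (K − S): max(-32, 0) = 0, max(-8, 0) = 0, max(8, 0) = 8
Node u (S = 60): continuation = 1/1.1·[0.7500·0.0000 + 0.2500·0.0000] = 0.0000; exercise value = 0.0000 ≤ continuation, so V_u = 0.0000
Node d (S = 40): continuation = 1/1.1·[0.7500·0.0000 + 0.2500·8.0000] = 1.8182; exercise value = 0.0000 ≤ continuation, so V_d = 1.8182
Node 0 (S = 50): continuation = 1/1.1·[0.7500·0.0000 + 0.2500·1.8182] = 0.4132; exercise value = 0.0000 ≤ continuation, so V_0 = 0.4132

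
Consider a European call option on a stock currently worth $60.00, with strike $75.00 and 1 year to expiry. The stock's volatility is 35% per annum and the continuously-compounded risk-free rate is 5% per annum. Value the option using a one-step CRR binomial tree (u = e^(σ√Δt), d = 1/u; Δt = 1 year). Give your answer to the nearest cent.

CRR parameters: u = e^(σ√Δt) = e^(0.35·√1) = 1.4191, d = 1/u = 0.7047
Per-period rate: rΔt = 0.05·1 = 0.05, so R = e^0.05 = 1.0513
Risk-neutral probability p = (e^0.05 − 0.7047)/(1.4191 − 0.7047) = 0.3466/0.7144 = 0.4852
Terminal stock prices: S_u = 85.14, S_d = 42.28
Terminal payoffs (S − K): max(10.14, 0) = 10.14, max(-32.72, 0) = 0
Node 0 (S = 60): V_0 = e^(−0.05)·[0.4852·10.1441 + 0.5148·0.0000] = 4.6814

$4.68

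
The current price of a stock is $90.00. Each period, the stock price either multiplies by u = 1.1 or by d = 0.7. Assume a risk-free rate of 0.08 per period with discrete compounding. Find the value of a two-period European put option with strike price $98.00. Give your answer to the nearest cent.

Risk-neutral probability p = (1 + 0.08 − 0.7)/(1.1 − 0.7) = 0.3800/0.4000 = 0.9500
Terminal stock prices: S_uu = 108.9, S_ud = 69.3, S_dd = 44.1
Terminal payoffs (K − S): max(-10.9, 0) = 0, max(28.7, 0) = 28.7, max(53.9, 0) = 53.9
Node u (S = 99): V_u = 1/1.08·[0.9500·0.0000 + 0.0500·28.7000] = 1.3287
Node d (S = 63): V_d = 1/1.08·[0.9500·28.7000 + 0.0500·53.9000] = 27.7407
Node 0 (S = 90): V_0 = 1/1.08·[0.9500·1.3287 + 0.0500·27.7407] = 2.4531

$2.45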